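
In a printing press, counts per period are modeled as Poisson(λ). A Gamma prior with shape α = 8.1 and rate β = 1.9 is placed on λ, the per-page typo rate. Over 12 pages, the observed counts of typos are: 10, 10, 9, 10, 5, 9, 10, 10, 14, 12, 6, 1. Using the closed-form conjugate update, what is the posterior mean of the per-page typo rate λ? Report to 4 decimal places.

8.2086

With a Gamma(shape α, rate β) prior, the Poisson likelihood is conjugate: the posterior is Gamma(α + ΣXᵢ, β + n).
Sum of counts S = 106 over n = 12 pages.
Posterior: Gamma(α+S, β+n) = Gamma(8.1+106, 1.9+12) = Gamma(114.1, 13.9).
Posterior mean = α/β = 114.1/13.9 = 8.2086.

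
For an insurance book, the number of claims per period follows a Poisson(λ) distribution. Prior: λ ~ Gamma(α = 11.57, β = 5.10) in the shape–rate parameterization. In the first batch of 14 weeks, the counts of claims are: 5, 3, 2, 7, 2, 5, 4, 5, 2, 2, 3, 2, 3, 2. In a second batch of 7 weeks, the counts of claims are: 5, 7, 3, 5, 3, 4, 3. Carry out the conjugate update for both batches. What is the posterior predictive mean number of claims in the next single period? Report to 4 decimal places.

With a Gamma(shape α, rate β) prior, the Poisson likelihood is conjugate: the posterior is Gamma(α + ΣXᵢ, β + n).
Batch 1: sum of counts S = 47 over n = 14 weeks.
After batch 1: Gamma(α+S, β+n) = Gamma(11.57+47, 5.10+14) = Gamma(58.57, 19.10).
Batch 2: sum of counts S = 30 over n = 7 weeks.
After batch 2: Gamma(α+S, β+n) = Gamma(58.57+30, 19.10+7) = Gamma(88.57, 26.10).
The predictive distribution for one future period is NegBinom with mean α/β = 3.3935.

3.3935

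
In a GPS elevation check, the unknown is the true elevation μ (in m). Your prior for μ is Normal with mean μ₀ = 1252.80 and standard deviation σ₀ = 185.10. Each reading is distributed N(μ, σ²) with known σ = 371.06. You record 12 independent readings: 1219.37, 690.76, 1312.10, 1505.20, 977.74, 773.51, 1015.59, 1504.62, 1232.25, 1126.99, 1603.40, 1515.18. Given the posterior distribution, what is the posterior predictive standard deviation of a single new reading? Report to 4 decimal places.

382.4668

For Normal data with known variance σ², a Normal(μ₀, σ₀²) prior on μ is conjugate. Posterior precision = 1/σ₀² + n/σ²; posterior mean is the precision-weighted average of μ₀ and x̄.
σ₀² = 185.10² = 34262.01, σ² = 371.06² = 137685.5236; σ² + n·σ₀² = 137685.5236 + 12·34262.01 = 548829.6436.
Posterior precision = 1/σ₀² + n/σ² = 1/34262.01 + 12/137685.5236 = (σ² + n·σ₀²)/(σ₀²σ²) = 548829.6436/(34262.01·137685.5236); posterior variance σₙ² = σ₀²σ²/(σ² + n·σ₀²) = 34262.01·137685.5236/548829.6436 = 8595.349835.
Predictive variance for one new observation = σₙ² + σ² = 34262.01·137685.5236/548829.6436 + 137685.5236 = σ²·(σ₀² + 548829.6436)/548829.6436 = 137685.5236·583091.6536/548829.6436 = 146280.873435; SD = √(137685.5236·583091.6536/548829.6436) = 382.4668.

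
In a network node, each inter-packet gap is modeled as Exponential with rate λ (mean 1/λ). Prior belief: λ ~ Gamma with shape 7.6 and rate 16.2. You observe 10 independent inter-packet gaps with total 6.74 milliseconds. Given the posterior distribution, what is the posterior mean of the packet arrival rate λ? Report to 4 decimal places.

With a Gamma(shape α, rate β) prior on the exponential rate λ, the posterior after n observations with total T = Σxᵢ is Gamma(α+n, β+T).
Posterior: Gamma(7.6+10, 16.2+6.74) = Gamma(17.6, 22.94).
Posterior mean of λ = α/β = 17.6/22.94 = 0.7672.

0.7672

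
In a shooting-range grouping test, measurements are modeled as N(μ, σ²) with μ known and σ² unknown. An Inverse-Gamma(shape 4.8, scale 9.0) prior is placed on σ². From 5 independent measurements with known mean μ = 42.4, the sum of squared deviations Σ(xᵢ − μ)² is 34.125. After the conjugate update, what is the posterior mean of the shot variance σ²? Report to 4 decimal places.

4.1369

With known mean μ and an Inverse-Gamma(α, β) prior on σ², the Normal likelihood is conjugate: posterior is Inv-Gamma(α + n/2, β + Σ(xᵢ−μ)²/2).
Posterior: Inv-Gamma(4.8 + 5/2, 9.0 + 34.125/2) = Inv-Gamma(7.30, 26.0625).
E[σ²|data] = β/(α−1) = 26.0625/6.30 = 4.1369.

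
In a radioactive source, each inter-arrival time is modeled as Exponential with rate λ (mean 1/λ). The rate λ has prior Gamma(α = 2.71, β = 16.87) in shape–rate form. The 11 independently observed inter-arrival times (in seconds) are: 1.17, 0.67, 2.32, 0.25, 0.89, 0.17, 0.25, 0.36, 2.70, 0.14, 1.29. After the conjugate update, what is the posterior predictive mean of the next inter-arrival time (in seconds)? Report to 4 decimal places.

With a Gamma(shape α, rate β) prior on the exponential rate λ, the posterior after n observations with total T = Σxᵢ is Gamma(α+n, β+T).
Sum of observations T = 10.21 seconds; n = 11.
Posterior: Gamma(2.71+11, 16.87+10.21) = Gamma(13.71, 27.08).
The predictive distribution for the next observation is Lomax; its mean is β/(α−1) = 27.08/12.71 = 2.1306.

2.1306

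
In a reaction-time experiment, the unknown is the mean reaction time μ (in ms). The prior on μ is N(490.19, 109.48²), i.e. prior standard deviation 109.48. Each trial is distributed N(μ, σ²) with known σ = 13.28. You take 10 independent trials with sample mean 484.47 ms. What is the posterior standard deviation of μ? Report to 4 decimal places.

For Normal data with known variance σ², a Normal(μ₀, σ₀²) prior on μ is conjugate. Posterior precision = 1/σ₀² + n/σ²; posterior mean is the precision-weighted average of μ₀ and x̄.
σ₀² = 109.48² = 11985.8704, σ² = 13.28² = 176.3584; σ² + n·σ₀² = 176.3584 + 10·11985.8704 = 120035.0624.
Posterior precision = 1/σ₀² + n/σ² = 1/11985.8704 + 10/176.3584 = (σ² + n·σ₀²)/(σ₀²σ²) = 120035.0624/(11985.8704·176.3584); posterior variance σₙ² = σ₀²σ²/(σ² + n·σ₀²) = 11985.8704·176.3584/120035.0624 = 17.609929.
Posterior SD = √σₙ² = √(11985.8704·176.3584/120035.0624) = 4.1964.

4.1964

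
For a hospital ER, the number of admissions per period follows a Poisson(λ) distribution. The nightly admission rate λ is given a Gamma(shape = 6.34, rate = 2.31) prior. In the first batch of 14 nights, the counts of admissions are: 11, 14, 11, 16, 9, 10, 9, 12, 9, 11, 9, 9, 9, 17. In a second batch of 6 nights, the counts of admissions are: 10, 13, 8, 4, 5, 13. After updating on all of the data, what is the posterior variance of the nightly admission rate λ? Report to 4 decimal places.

0.4326

With a Gamma(shape α, rate β) prior, the Poisson likelihood is conjugate: the posterior is Gamma(α + ΣXᵢ, β + n).
Batch 1: sum of counts S = 156 over n = 14 nights.
After batch 1: Gamma(α+S, β+n) = Gamma(6.34+156, 2.31+14) = Gamma(162.34, 16.31).
Batch 2: sum of counts S = 53 over n = 6 nights.
After batch 2: Gamma(α+S, β+n) = Gamma(162.34+53, 16.31+6) = Gamma(215.34, 22.31).
Var = α/β² = 215.34/22.31² = 0.4326.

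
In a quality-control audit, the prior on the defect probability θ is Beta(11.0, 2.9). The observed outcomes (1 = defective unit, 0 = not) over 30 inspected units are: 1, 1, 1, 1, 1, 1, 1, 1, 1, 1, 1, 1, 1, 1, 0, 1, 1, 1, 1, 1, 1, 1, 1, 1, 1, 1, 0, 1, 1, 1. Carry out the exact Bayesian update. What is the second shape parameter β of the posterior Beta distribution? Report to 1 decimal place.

The Beta prior is conjugate to a Binomial/Bernoulli likelihood; the update adds successes to α and failures to β.
Posterior: Beta(α+k, β+n−k) = Beta(11.0+28, 2.9+2) = Beta(39.0, 4.9).
Posterior β = 4.9.

4.9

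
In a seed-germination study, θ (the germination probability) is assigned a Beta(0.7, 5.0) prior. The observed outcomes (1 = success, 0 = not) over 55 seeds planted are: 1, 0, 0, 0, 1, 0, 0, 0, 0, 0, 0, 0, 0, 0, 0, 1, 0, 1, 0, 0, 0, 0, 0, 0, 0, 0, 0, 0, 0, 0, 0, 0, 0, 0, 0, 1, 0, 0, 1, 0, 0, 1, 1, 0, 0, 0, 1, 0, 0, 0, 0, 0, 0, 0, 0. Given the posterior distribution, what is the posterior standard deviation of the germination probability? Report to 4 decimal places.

The Beta prior is conjugate to a Binomial/Bernoulli likelihood; the update adds successes to α and failures to β.
Posterior: Beta(α+k, β+n−k) = Beta(0.7+9, 5.0+46) = Beta(9.7, 51.0).
Var = αβ/((α+β)²(α+β+1)) = 9.7·51.0/(60.7²·61.7) = 0.00217610; SD = √0.00217610 = 0.0466.

0.0466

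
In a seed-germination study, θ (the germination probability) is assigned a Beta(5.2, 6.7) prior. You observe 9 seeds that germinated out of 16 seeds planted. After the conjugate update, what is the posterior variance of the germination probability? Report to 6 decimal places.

0.008648

The Beta prior is conjugate to a Binomial/Bernoulli likelihood; the update adds successes to α and failures to β.
Posterior: Beta(α+k, β+n−k) = Beta(5.2+9, 6.7+7) = Beta(14.2, 13.7).
Var = αβ/((α+β)²(α+β+1)) = 14.2·13.7/(27.9²·28.9) = 0.008648.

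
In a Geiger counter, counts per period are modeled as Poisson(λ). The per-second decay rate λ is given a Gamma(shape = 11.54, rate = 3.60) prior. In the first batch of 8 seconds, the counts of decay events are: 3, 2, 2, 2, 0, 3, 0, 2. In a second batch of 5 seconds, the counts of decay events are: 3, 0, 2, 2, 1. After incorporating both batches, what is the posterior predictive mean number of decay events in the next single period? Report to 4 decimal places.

2.0205

With a Gamma(shape α, rate β) prior, the Poisson likelihood is conjugate: the posterior is Gamma(α + ΣXᵢ, β + n).
Batch 1: sum of counts S = 14 over n = 8 seconds.
After batch 1: Gamma(α+S, β+n) = Gamma(11.54+14, 3.60+8) = Gamma(25.54, 11.60).
Batch 2: sum of counts S = 8 over n = 5 seconds.
After batch 2: Gamma(α+S, β+n) = Gamma(25.54+8, 11.60+5) = Gamma(33.54, 16.60).
The predictive distribution for one future period is NegBinom with mean α/β = 2.0205.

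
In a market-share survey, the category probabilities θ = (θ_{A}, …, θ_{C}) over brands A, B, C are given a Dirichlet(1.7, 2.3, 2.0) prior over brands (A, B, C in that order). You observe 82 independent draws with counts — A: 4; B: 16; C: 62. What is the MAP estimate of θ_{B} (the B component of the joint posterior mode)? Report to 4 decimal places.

The Dirichlet prior is conjugate to the Multinomial likelihood: each posterior αⱼ = prior αⱼ + observed count nⱼ.
Posterior concentration: (5.7, 18.3, 64.0), total = 88.0.
Joint mode component: (α_{B}−1)/(Σα−K) = 17.3/85.0 = 0.2035.

0.2035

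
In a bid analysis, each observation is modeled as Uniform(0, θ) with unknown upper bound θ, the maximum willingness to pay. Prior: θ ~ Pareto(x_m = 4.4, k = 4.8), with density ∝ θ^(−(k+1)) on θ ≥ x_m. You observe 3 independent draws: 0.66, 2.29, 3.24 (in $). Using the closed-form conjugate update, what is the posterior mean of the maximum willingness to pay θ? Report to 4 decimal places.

A Pareto(scale x_m, shape k) prior on the upper bound θ of Uniform(0, θ) is conjugate: posterior is Pareto(max(x_m, max xᵢ), k + n).
Sample maximum = 3.24; prior scale x_m = 4.4 → posterior scale = max = 4.40.
Posterior shape = 4.8 + 3 = 7.8.
E[θ|data] = k·x_m/(k−1) = 7.8·4.40/6.8 = 5.0471.

5.0471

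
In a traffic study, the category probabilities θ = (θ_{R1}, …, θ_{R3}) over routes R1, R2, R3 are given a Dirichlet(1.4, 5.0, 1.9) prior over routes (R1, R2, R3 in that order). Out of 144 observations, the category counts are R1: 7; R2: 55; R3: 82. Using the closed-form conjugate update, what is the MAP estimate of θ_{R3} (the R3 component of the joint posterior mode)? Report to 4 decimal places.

The Dirichlet prior is conjugate to the Multinomial likelihood: each posterior αⱼ = prior αⱼ + observed count nⱼ.
Posterior concentration: (8.4, 60.0, 83.9), total = 152.3.
Joint mode component: (α_{R3}−1)/(Σα−K) = 82.9/149.3 = 0.5553.

0.5553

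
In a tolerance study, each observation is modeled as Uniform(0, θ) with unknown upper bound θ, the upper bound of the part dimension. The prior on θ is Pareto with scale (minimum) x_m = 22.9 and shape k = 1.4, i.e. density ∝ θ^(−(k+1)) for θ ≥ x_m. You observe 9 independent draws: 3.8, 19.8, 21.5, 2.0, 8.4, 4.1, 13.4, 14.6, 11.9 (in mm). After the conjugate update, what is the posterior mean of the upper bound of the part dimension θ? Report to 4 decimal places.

A Pareto(scale x_m, shape k) prior on the upper bound θ of Uniform(0, θ) is conjugate: posterior is Pareto(max(x_m, max xᵢ), k + n).
Sample maximum = 21.5; prior scale x_m = 22.9 → posterior scale = max = 22.9.
Posterior shape = 1.4 + 9 = 10.4.
E[θ|data] = k·x_m/(k−1) = 10.4·22.9/9.4 = 25.3362.

25.3362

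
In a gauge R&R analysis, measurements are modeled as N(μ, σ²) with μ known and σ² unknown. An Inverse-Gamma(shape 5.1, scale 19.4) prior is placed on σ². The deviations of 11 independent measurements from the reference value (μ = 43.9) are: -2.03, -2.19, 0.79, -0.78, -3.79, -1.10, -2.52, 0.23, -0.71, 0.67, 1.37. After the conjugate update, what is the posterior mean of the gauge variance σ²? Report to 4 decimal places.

With known mean μ and an Inverse-Gamma(α, β) prior on σ², the Normal likelihood is conjugate: posterior is Inv-Gamma(α + n/2, β + Σ(xᵢ−μ)²/2).
Σ(xᵢ−μ)² = (-2.03)² + (-2.19)² + (0.79)² + (-0.78)² + (-3.79)² + (-1.10)² + (-2.52)² + (0.23)² + (-0.71)² + (0.67)² + (1.37)² = 34.9568.
Posterior: Inv-Gamma(5.1 + 11/2, 19.4 + 34.9568/2) = Inv-Gamma(10.60, 36.87840).
E[σ²|data] = β/(α−1) = 36.87840/9.60 = 3.8415.

3.8415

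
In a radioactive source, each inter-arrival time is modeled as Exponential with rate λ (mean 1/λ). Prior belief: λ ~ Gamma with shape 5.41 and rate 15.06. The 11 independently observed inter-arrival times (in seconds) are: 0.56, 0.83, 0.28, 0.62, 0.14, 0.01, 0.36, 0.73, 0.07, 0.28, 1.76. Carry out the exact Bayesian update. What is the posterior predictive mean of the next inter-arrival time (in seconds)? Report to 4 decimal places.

With a Gamma(shape α, rate β) prior on the exponential rate λ, the posterior after n observations with total T = Σxᵢ is Gamma(α+n, β+T).
Sum of observations T = 5.64 seconds; n = 11.
Posterior: Gamma(5.41+11, 15.06+5.64) = Gamma(16.41, 20.70).
The predictive distribution for the next observation is Lomax; its mean is β/(α−1) = 20.70/15.41 = 1.3433.

1.3433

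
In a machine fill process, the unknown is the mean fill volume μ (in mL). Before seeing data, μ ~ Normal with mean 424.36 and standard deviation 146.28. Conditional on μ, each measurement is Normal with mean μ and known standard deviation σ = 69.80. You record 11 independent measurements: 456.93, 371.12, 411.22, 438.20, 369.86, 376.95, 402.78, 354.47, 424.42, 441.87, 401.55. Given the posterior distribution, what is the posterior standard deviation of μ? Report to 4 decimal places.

For Normal data with known variance σ², a Normal(μ₀, σ₀²) prior on μ is conjugate. Posterior precision = 1/σ₀² + n/σ²; posterior mean is the precision-weighted average of μ₀ and x̄.
σ₀² = 146.28² = 21397.8384, σ² = 69.80² = 4872.04; σ² + n·σ₀² = 4872.04 + 11·21397.8384 = 240248.2624.
Posterior precision = 1/σ₀² + n/σ² = 1/21397.8384 + 11/4872.04 = (σ² + n·σ₀²)/(σ₀²σ²) = 240248.2624/(21397.8384·4872.04); posterior variance σₙ² = σ₀²σ²/(σ² + n·σ₀²) = 21397.8384·4872.04/240248.2624 = 433.930816.
Posterior SD = √σₙ² = √(21397.8384·4872.04/240248.2624) = 20.8310.

20.8310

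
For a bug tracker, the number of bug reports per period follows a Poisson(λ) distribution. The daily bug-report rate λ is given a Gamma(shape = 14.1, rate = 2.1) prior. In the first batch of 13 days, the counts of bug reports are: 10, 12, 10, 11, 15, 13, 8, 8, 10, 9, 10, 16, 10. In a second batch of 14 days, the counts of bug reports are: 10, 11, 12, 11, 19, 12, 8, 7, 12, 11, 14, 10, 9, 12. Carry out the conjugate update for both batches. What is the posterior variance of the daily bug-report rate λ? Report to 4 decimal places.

0.3709

With a Gamma(shape α, rate β) prior, the Poisson likelihood is conjugate: the posterior is Gamma(α + ΣXᵢ, β + n).
Batch 1: sum of counts S = 142 over n = 13 days.
After batch 1: Gamma(α+S, β+n) = Gamma(14.1+142, 2.1+13) = Gamma(156.1, 15.1).
Batch 2: sum of counts S = 158 over n = 14 days.
After batch 2: Gamma(α+S, β+n) = Gamma(156.1+158, 15.1+14) = Gamma(314.1, 29.1).
Var = α/β² = 314.1/29.1² = 0.3709.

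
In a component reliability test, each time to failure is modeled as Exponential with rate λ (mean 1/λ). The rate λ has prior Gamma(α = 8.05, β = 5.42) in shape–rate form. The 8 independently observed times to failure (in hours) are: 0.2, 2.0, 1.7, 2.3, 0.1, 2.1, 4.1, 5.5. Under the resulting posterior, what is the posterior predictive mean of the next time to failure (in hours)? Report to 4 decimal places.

1.5561

With a Gamma(shape α, rate β) prior on the exponential rate λ, the posterior after n observations with total T = Σxᵢ is Gamma(α+n, β+T).
Sum of observations T = 18.0 hours; n = 8.
Posterior: Gamma(8.05+8, 5.42+18.0) = Gamma(16.05, 23.42).
The predictive distribution for the next observation is Lomax; its mean is β/(α−1) = 23.42/15.05 = 1.5561.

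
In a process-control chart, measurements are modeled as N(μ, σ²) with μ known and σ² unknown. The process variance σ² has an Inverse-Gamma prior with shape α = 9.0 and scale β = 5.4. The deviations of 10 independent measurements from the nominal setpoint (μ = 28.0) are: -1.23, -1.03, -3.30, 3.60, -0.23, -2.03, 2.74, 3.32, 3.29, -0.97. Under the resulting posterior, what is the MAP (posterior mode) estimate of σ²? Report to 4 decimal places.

2.3898

With known mean μ and an Inverse-Gamma(α, β) prior on σ², the Normal likelihood is conjugate: posterior is Inv-Gamma(α + n/2, β + Σ(xᵢ−μ)²/2).
Σ(xᵢ−μ)² = (-1.23)² + (-1.03)² + (-3.30)² + (3.60)² + (-0.23)² + (-2.03)² + (2.74)² + (3.32)² + (3.29)² + (-0.97)² = 60.8926.
Posterior: Inv-Gamma(9.0 + 10/2, 5.4 + 60.8926/2) = Inv-Gamma(14.00, 35.84630).
Mode = β/(α+1) = 35.84630/15.00 = 2.3898.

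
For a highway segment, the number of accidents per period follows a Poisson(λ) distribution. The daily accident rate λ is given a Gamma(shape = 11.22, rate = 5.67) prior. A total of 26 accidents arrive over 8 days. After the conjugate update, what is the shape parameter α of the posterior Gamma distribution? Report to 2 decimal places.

With a Gamma(shape α, rate β) prior, the Poisson likelihood is conjugate: the posterior is Gamma(α + ΣXᵢ, β + n).
Posterior: Gamma(α+S, β+n) = Gamma(11.22+26, 5.67+8) = Gamma(37.22, 13.67).
Posterior α = 37.22.

37.22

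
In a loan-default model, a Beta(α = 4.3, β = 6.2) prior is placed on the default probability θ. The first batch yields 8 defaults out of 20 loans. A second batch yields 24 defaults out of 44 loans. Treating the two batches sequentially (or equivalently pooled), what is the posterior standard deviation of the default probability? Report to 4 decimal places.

The Beta prior is conjugate to a Binomial/Bernoulli likelihood; the update adds successes to α and failures to β.
After batch 1: Beta(4.3+8, 6.2+12) = Beta(12.3, 18.2).
After batch 2: Beta(12.3+24, 18.2+20) = Beta(36.3, 38.2).
Var = αβ/((α+β)²(α+β+1)) = 36.3·38.2/(74.5²·75.5) = 0.00330910; SD = √0.00330910 = 0.0575.

0.0575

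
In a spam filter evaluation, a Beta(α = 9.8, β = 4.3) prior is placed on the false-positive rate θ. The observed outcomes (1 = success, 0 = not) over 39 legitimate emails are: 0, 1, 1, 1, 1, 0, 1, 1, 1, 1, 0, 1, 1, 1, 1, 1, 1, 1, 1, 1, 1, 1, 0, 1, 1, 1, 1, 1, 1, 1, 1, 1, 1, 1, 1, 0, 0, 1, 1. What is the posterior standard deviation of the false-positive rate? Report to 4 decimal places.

0.0538

The Beta prior is conjugate to a Binomial/Bernoulli likelihood; the update adds successes to α and failures to β.
Posterior: Beta(α+k, β+n−k) = Beta(9.8+33, 4.3+6) = Beta(42.8, 10.3).
Var = αβ/((α+β)²(α+β+1)) = 42.8·10.3/(53.1²·54.1) = 0.00288998; SD = √0.00288998 = 0.0538.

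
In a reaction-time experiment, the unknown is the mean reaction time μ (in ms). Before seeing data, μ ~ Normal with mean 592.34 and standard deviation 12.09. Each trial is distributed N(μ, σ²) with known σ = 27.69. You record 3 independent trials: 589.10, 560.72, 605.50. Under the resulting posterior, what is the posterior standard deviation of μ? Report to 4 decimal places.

9.6430

For Normal data with known variance σ², a Normal(μ₀, σ₀²) prior on μ is conjugate. Posterior precision = 1/σ₀² + n/σ²; posterior mean is the precision-weighted average of μ₀ and x̄.
σ₀² = 12.09² = 146.1681, σ² = 27.69² = 766.7361; σ² + n·σ₀² = 766.7361 + 3·146.1681 = 1205.2404.
Posterior precision = 1/σ₀² + n/σ² = 1/146.1681 + 3/766.7361 = (σ² + n·σ₀²)/(σ₀²σ²) = 1205.2404/(146.1681·766.7361); posterior variance σₙ² = σ₀²σ²/(σ² + n·σ₀²) = 146.1681·766.7361/1205.2404 = 92.987556.
Posterior SD = √σₙ² = √(146.1681·766.7361/1205.2404) = 9.6430.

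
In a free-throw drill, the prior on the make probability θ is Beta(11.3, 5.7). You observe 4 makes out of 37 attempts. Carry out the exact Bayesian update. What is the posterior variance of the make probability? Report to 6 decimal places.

The Beta prior is conjugate to a Binomial/Bernoulli likelihood; the update adds successes to α and failures to β.
Posterior: Beta(α+k, β+n−k) = Beta(11.3+4, 5.7+33) = Beta(15.3, 38.7).
Var = αβ/((α+β)²(α+β+1)) = 15.3·38.7/(54.0²·55.0) = 0.003692.

0.003692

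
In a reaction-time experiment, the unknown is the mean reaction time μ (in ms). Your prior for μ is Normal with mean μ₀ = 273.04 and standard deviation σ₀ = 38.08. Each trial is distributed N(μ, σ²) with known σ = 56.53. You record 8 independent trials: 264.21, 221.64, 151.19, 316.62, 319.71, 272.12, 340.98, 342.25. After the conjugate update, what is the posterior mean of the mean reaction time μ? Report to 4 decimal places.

277.3913

For Normal data with known variance σ², a Normal(μ₀, σ₀²) prior on μ is conjugate. Posterior precision = 1/σ₀² + n/σ²; posterior mean is the precision-weighted average of μ₀ and x̄.
Σxᵢ = 264.21 + 221.64 + 151.19 + 316.62 + 319.71 + 272.12 + 340.98 + 342.25 = 2228.72, so n·x̄ = 2228.72.
σ₀² = 38.08² = 1450.0864, σ² = 56.53² = 3195.6409; σ² + n·σ₀² = 3195.6409 + 8·1450.0864 = 14796.3321.
Posterior mean = (μ₀/σ₀² + n·x̄/σ²)/(1/σ₀² + n/σ²) = (σ²·μ₀ + σ₀²·n·x̄)/(σ² + n·σ₀²) = (3195.6409·273.04 + 1450.0864·2228.72)/14796.3321 = 4104374.352744/14796.3321 = 277.3913.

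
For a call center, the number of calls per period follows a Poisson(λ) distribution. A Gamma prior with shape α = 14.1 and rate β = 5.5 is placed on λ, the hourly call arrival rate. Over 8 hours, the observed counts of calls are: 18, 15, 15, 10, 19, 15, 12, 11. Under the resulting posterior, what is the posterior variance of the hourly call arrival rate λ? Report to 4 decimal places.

0.7084

With a Gamma(shape α, rate β) prior, the Poisson likelihood is conjugate: the posterior is Gamma(α + ΣXᵢ, β + n).
Sum of counts S = 115 over n = 8 hours.
Posterior: Gamma(α+S, β+n) = Gamma(14.1+115, 5.5+8) = Gamma(129.1, 13.5).
Var = α/β² = 129.1/13.5² = 0.7084.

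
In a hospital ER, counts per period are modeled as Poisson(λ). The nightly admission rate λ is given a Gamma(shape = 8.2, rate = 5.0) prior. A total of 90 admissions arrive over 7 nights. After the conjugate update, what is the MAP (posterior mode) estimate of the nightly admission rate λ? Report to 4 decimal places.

With a Gamma(shape α, rate β) prior, the Poisson likelihood is conjugate: the posterior is Gamma(α + ΣXᵢ, β + n).
Posterior: Gamma(α+S, β+n) = Gamma(8.2+90, 5.0+7) = Gamma(98.2, 12.0).
Mode of Gamma(α,β) for α≥1 is (α−1)/β = 97.2/12.0 = 8.1000.

8.1000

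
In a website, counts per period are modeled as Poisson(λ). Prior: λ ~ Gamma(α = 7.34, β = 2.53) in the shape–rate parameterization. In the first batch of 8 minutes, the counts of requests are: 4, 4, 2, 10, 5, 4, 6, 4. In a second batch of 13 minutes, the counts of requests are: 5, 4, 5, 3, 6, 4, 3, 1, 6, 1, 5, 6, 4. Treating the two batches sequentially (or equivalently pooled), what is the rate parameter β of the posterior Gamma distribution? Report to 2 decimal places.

With a Gamma(shape α, rate β) prior, the Poisson likelihood is conjugate: the posterior is Gamma(α + ΣXᵢ, β + n).
Batch 1: sum of counts S = 39 over n = 8 minutes.
After batch 1: Gamma(α+S, β+n) = Gamma(7.34+39, 2.53+8) = Gamma(46.34, 10.53).
Batch 2: sum of counts S = 53 over n = 13 minutes.
After batch 2: Gamma(α+S, β+n) = Gamma(46.34+53, 10.53+13) = Gamma(99.34, 23.53).
Posterior β = 23.53.

23.53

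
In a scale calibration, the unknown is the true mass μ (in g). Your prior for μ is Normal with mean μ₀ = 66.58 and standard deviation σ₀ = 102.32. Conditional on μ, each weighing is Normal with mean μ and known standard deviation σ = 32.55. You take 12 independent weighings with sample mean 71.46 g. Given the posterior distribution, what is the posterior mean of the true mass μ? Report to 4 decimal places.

For Normal data with known variance σ², a Normal(μ₀, σ₀²) prior on μ is conjugate. Posterior precision = 1/σ₀² + n/σ²; posterior mean is the precision-weighted average of μ₀ and x̄.
n·x̄ = 12·71.46 = 857.52.
σ₀² = 102.32² = 10469.3824, σ² = 32.55² = 1059.5025; σ² + n·σ₀² = 1059.5025 + 12·10469.3824 = 126692.0913.
Posterior mean = (μ₀/σ₀² + n·x̄/σ²)/(1/σ₀² + n/σ²) = (σ²·μ₀ + σ₀²·n·x̄)/(σ² + n·σ₀²) = (1059.5025·66.58 + 10469.3824·857.52)/126692.0913 = 9048246.472098/126692.0913 = 71.4192.

71.4192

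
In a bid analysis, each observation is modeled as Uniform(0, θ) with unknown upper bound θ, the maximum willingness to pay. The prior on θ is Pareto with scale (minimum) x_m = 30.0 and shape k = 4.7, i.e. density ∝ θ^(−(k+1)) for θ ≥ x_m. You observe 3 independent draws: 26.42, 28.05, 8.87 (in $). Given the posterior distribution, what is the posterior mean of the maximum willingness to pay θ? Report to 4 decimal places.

A Pareto(scale x_m, shape k) prior on the upper bound θ of Uniform(0, θ) is conjugate: posterior is Pareto(max(x_m, max xᵢ), k + n).
Sample maximum = 28.05; prior scale x_m = 30.0 → posterior scale = max = 30.00.
Posterior shape = 4.7 + 3 = 7.7.
E[θ|data] = k·x_m/(k−1) = 7.7·30.00/6.7 = 34.4776.

34.4776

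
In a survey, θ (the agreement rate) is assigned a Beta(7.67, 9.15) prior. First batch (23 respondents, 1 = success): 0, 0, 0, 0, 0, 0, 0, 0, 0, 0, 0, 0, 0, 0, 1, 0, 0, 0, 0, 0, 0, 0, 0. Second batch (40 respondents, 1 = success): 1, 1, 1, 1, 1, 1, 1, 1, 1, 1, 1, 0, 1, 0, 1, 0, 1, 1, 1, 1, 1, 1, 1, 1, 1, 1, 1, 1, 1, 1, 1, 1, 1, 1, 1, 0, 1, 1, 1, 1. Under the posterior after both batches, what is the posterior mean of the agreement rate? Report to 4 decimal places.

0.5596

The Beta prior is conjugate to a Binomial/Bernoulli likelihood; the update adds successes to α and failures to β.
After batch 1: Beta(7.67+1, 9.15+22) = Beta(8.67, 31.15).
After batch 2: Beta(8.67+36, 31.15+4) = Beta(44.67, 35.15).
Posterior mean = α/(α+β) = 44.67/79.82 = 0.5596.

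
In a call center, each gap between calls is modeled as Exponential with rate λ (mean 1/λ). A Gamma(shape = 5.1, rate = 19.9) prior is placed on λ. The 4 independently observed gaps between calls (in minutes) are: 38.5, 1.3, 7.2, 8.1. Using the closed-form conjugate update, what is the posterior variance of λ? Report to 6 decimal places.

0.001618

With a Gamma(shape α, rate β) prior on the exponential rate λ, the posterior after n observations with total T = Σxᵢ is Gamma(α+n, β+T).
Sum of observations T = 55.1 minutes; n = 4.
Posterior: Gamma(5.1+4, 19.9+55.1) = Gamma(9.1, 75.0).
Var = α/β² = 0.001618.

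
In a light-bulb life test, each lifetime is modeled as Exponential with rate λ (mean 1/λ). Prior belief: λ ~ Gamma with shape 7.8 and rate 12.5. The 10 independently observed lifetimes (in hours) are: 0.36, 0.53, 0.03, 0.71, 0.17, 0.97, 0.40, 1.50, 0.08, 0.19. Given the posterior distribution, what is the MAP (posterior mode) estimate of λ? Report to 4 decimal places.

0.9633

With a Gamma(shape α, rate β) prior on the exponential rate λ, the posterior after n observations with total T = Σxᵢ is Gamma(α+n, β+T).
Sum of observations T = 4.94 hours; n = 10.
Posterior: Gamma(7.8+10, 12.5+4.94) = Gamma(17.8, 17.44).
Mode = (α−1)/β = 0.9633.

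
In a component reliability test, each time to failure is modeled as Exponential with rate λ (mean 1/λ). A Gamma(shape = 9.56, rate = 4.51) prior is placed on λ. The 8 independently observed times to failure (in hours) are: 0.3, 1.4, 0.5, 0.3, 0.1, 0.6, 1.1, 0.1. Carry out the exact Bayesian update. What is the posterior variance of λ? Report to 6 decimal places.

With a Gamma(shape α, rate β) prior on the exponential rate λ, the posterior after n observations with total T = Σxᵢ is Gamma(α+n, β+T).
Sum of observations T = 4.4 hours; n = 8.
Posterior: Gamma(9.56+8, 4.51+4.4) = Gamma(17.56, 8.91).
Var = α/β² = 0.221192.

0.221192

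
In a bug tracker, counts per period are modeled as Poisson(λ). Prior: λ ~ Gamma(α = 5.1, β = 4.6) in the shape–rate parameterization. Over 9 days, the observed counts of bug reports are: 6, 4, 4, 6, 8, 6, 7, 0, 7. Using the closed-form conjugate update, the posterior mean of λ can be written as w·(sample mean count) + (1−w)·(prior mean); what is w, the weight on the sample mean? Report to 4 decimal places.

0.6618

With a Gamma(shape α, rate β) prior, the Poisson likelihood is conjugate: the posterior is Gamma(α + ΣXᵢ, β + n).
Posterior mean = (α₀+S)/(β₀+n) = [n/(β₀+n)]·(S/n) + [β₀/(β₀+n)]·(α₀/β₀), so only n and β₀ enter the weight.
Weight on data w = n/(β₀+n) = 9/(4.6+9) = 9/13.6 = 0.6618.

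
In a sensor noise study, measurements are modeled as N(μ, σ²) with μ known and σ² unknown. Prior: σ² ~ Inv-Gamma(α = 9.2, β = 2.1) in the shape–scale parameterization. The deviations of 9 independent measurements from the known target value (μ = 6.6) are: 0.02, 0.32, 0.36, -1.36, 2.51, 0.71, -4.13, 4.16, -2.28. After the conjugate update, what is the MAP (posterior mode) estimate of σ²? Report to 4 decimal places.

1.7907

With known mean μ and an Inverse-Gamma(α, β) prior on σ², the Normal likelihood is conjugate: posterior is Inv-Gamma(α + n/2, β + Σ(xᵢ−μ)²/2).
Σ(xᵢ−μ)² = (0.02)² + (0.32)² + (0.36)² + (-1.36)² + (2.51)² + (0.71)² + (-4.13)² + (4.16)² + (-2.28)² = 48.4471.
Posterior: Inv-Gamma(9.2 + 9/2, 2.1 + 48.4471/2) = Inv-Gamma(13.70, 26.32355).
Mode = β/(α+1) = 26.32355/14.70 = 1.7907.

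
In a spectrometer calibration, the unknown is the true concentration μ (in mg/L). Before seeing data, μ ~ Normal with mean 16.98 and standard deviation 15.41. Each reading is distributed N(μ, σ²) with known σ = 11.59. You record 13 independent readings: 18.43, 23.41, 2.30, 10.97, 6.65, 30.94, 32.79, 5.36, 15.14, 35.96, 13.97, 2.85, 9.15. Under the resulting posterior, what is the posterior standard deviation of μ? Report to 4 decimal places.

For Normal data with known variance σ², a Normal(μ₀, σ₀²) prior on μ is conjugate. Posterior precision = 1/σ₀² + n/σ²; posterior mean is the precision-weighted average of μ₀ and x̄.
σ₀² = 15.41² = 237.4681, σ² = 11.59² = 134.3281; σ² + n·σ₀² = 134.3281 + 13·237.4681 = 3221.4134.
Posterior precision = 1/σ₀² + n/σ² = 1/237.4681 + 13/134.3281 = (σ² + n·σ₀²)/(σ₀²σ²) = 3221.4134/(237.4681·134.3281); posterior variance σₙ² = σ₀²σ²/(σ² + n·σ₀²) = 237.4681·134.3281/3221.4134 = 9.902063.
Posterior SD = √σₙ² = √(237.4681·134.3281/3221.4134) = 3.1468.

3.1468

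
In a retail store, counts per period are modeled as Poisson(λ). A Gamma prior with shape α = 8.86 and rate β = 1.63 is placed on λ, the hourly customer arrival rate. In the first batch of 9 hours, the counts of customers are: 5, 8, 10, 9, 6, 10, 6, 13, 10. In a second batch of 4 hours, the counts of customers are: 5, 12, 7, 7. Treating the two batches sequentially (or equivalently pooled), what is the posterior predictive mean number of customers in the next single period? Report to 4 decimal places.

7.9877

With a Gamma(shape α, rate β) prior, the Poisson likelihood is conjugate: the posterior is Gamma(α + ΣXᵢ, β + n).
Batch 1: sum of counts S = 77 over n = 9 hours.
After batch 1: Gamma(α+S, β+n) = Gamma(8.86+77, 1.63+9) = Gamma(85.86, 10.63).
Batch 2: sum of counts S = 31 over n = 4 hours.
After batch 2: Gamma(α+S, β+n) = Gamma(85.86+31, 10.63+4) = Gamma(116.86, 14.63).
The predictive distribution for one future period is NegBinom with mean α/β = 7.9877.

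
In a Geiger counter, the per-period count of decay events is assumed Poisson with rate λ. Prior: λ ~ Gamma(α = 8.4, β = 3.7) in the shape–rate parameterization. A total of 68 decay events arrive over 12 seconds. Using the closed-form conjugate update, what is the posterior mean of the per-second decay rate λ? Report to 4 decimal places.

4.8662

With a Gamma(shape α, rate β) prior, the Poisson likelihood is conjugate: the posterior is Gamma(α + ΣXᵢ, β + n).
Posterior: Gamma(α+S, β+n) = Gamma(8.4+68, 3.7+12) = Gamma(76.4, 15.7).
Posterior mean = α/β = 76.4/15.7 = 4.8662.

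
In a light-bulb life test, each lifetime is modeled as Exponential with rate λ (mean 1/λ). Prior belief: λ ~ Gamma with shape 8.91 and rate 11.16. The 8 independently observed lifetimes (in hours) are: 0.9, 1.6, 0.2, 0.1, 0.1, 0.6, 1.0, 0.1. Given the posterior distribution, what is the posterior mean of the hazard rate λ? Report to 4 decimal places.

With a Gamma(shape α, rate β) prior on the exponential rate λ, the posterior after n observations with total T = Σxᵢ is Gamma(α+n, β+T).
Sum of observations T = 4.6 hours; n = 8.
Posterior: Gamma(8.91+8, 11.16+4.6) = Gamma(16.91, 15.76).
Posterior mean of λ = α/β = 16.91/15.76 = 1.0730.

1.0730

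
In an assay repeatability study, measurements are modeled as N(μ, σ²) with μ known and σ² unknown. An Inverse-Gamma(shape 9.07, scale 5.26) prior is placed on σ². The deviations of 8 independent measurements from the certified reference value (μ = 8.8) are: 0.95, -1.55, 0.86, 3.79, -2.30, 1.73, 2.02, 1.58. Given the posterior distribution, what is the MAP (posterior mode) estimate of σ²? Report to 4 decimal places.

1.5561

With known mean μ and an Inverse-Gamma(α, β) prior on σ², the Normal likelihood is conjugate: posterior is Inv-Gamma(α + n/2, β + Σ(xᵢ−μ)²/2).
Σ(xᵢ−μ)² = (0.95)² + (-1.55)² + (0.86)² + (3.79)² + (-2.30)² + (1.73)² + (2.02)² + (1.58)² = 33.2684.
Posterior: Inv-Gamma(9.07 + 8/2, 5.26 + 33.2684/2) = Inv-Gamma(13.07, 21.89420).
Mode = β/(α+1) = 21.89420/14.07 = 1.5561.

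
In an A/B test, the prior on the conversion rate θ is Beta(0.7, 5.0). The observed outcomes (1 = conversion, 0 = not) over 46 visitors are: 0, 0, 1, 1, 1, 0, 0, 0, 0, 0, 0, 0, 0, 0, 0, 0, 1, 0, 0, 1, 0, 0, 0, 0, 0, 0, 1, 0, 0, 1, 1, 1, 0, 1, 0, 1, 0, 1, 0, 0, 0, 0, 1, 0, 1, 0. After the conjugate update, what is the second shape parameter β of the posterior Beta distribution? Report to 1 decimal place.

37.0

The Beta prior is conjugate to a Binomial/Bernoulli likelihood; the update adds successes to α and failures to β.
Posterior: Beta(α+k, β+n−k) = Beta(0.7+14, 5.0+32) = Beta(14.7, 37.0).
Posterior β = 37.0.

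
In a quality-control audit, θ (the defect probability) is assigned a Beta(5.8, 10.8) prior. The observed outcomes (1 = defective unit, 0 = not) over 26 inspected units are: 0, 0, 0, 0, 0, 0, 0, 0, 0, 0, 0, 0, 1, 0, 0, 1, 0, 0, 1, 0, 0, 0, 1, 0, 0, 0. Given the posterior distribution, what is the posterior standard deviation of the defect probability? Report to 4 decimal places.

The Beta prior is conjugate to a Binomial/Bernoulli likelihood; the update adds successes to α and failures to β.
Posterior: Beta(α+k, β+n−k) = Beta(5.8+4, 10.8+22) = Beta(9.8, 32.8).
Var = αβ/((α+β)²(α+β+1)) = 9.8·32.8/(42.6²·43.6) = 0.00406251; SD = √0.00406251 = 0.0637.

0.0637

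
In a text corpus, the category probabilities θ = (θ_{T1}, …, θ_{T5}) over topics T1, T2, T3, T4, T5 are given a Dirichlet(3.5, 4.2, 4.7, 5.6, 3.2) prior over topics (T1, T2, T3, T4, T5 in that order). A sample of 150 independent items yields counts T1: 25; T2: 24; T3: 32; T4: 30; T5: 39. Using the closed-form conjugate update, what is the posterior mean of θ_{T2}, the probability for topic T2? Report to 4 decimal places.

0.1647

The Dirichlet prior is conjugate to the Multinomial likelihood: each posterior αⱼ = prior αⱼ + observed count nⱼ.
Posterior concentration: (28.5, 28.2, 36.7, 35.6, 42.2), total = 171.2.
E[θ_{T2}|data] = α_{T2}/Σα = 28.2/171.2 = 0.1647.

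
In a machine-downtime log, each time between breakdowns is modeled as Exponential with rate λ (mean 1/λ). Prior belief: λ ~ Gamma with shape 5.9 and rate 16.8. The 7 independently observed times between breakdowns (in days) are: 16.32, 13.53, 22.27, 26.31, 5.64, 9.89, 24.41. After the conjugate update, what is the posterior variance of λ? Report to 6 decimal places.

0.000706

With a Gamma(shape α, rate β) prior on the exponential rate λ, the posterior after n observations with total T = Σxᵢ is Gamma(α+n, β+T).
Sum of observations T = 118.37 days; n = 7.
Posterior: Gamma(5.9+7, 16.8+118.37) = Gamma(12.9, 135.17).
Var = α/β² = 0.000706.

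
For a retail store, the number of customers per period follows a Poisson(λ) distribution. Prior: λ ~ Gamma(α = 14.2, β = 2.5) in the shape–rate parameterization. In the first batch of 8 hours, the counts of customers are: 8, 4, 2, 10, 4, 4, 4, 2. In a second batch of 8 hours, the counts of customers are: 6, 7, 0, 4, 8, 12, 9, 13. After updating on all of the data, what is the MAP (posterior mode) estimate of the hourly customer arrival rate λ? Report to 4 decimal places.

5.9568

With a Gamma(shape α, rate β) prior, the Poisson likelihood is conjugate: the posterior is Gamma(α + ΣXᵢ, β + n).
Batch 1: sum of counts S = 38 over n = 8 hours.
After batch 1: Gamma(α+S, β+n) = Gamma(14.2+38, 2.5+8) = Gamma(52.2, 10.5).
Batch 2: sum of counts S = 59 over n = 8 hours.
After batch 2: Gamma(α+S, β+n) = Gamma(52.2+59, 10.5+8) = Gamma(111.2, 18.5).
Mode of Gamma(α,β) for α≥1 is (α−1)/β = 110.2/18.5 = 5.9568.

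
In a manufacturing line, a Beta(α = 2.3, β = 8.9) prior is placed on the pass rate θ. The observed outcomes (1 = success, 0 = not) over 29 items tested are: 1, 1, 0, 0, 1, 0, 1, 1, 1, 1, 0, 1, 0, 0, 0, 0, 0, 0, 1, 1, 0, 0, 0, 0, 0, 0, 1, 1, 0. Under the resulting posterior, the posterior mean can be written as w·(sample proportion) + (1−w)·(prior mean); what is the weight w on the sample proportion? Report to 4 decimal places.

0.7214

The Beta prior is conjugate to a Binomial/Bernoulli likelihood; the update adds successes to α and failures to β.
Posterior mean = (α₀+k)/(α₀+β₀+n) = [n/(α₀+β₀+n)]·(k/n) + [(α₀+β₀)/(α₀+β₀+n)]·α₀/(α₀+β₀), so only n and the prior enter the weight.
The weight on the data is w = n/(α₀+β₀+n) = 29/(2.3+8.9+29) = 29/40.2 = 0.7214.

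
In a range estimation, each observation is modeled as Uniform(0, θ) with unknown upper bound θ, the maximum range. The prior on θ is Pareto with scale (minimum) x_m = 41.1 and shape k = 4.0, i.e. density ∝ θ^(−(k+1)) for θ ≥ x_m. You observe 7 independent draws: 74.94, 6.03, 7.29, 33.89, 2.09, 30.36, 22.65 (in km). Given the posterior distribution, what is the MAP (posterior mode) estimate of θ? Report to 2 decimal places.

A Pareto(scale x_m, shape k) prior on the upper bound θ of Uniform(0, θ) is conjugate: posterior is Pareto(max(x_m, max xᵢ), k + n).
Sample maximum = 74.94; prior scale x_m = 41.1 → posterior scale = max = 74.94.
Posterior shape = 4.0 + 7 = 11.0.
The Pareto density is decreasing on [x_m, ∞), so the mode is x_m = 74.94.

74.94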